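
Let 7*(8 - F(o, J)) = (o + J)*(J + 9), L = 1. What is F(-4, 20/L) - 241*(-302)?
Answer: 509066/7 ≈ 72724.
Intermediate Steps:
F(o, J) = 8 - (9 + J)*(J + o)/7 (F(o, J) = 8 - (o + J)*(J + 9)/7 = 8 - (J + o)*(9 + J)/7 = 8 - (9 + J)*(J + o)/7)
F(-4, 20/L) - 241*(-302) = (8 - 180/(7*1) - 9/7*(-4) - (20/1)**2/7 - 1/7*20/1*(-4)) - 241*(-302) = (8 - 180/7 + 36/7 - (20*1)**2/7 - 1/7*20*1*(-4)) + 72782 = (8 - 9/7*20 + 36/7 - 1/7*20**2 - 1/7*20*(-4)) + 72782 = (8 - 180/7 + 36/7 - 1/7*400 + 80/7) + 72782 = (8 - 180/7 + 36/7 - 400/7 + 80/7) + 72782 = -408/7 + 72782 = 509066/7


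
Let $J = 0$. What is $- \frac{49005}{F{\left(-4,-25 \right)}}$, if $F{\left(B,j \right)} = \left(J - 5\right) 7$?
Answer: $\frac{9801}{7} \approx 1400.1$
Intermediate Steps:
$F{\left(B,j \right)} = -35$ ($F{\left(B,j \right)} = \left(0 - 5\right) 7 = \left(-5\right) 7 = -35$)
$- \frac{49005}{F{\left(-4,-25 \right)}} = - \frac{49005}{-35} = \left(-49005\right) \left(- \frac{1}{35}\right) = \frac{9801}{7}$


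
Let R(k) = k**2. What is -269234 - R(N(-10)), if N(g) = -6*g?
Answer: -272834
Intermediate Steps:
-269234 - R(N(-10)) = -269234 - (-6*(-10))**2 = -269234 - 1*60**2 = -269234 - 1*3600 = -269234 - 3600 = -272834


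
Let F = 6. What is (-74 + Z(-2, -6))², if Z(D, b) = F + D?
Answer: 4900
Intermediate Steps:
Z(D, b) = 6 + D
(-74 + Z(-2, -6))² = (-74 + (6 - 2))² = (-74 + 4)² = (-70)² = 4900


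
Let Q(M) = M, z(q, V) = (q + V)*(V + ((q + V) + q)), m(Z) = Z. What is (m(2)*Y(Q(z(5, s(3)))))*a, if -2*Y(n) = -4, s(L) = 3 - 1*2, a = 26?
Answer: 104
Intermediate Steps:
s(L) = 1 (s(L) = 3 - 2 = 1)
z(q, V) = (V + q)*(2*V + 2*q) (z(q, V) = (V + q)*(V + ((V + q) + q)) = (V + q)*(V + (V + 2*q)) = (V + q)*(2*V + 2*q))
Y(n) = 2 (Y(n) = -½*(-4) = 2)
(m(2)*Y(Q(z(5, s(3)))))*a = (2*2)*26 = 4*26 = 104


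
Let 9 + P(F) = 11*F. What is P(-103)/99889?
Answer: -1142/99889 ≈ -0.011433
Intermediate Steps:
P(F) = -9 + 11*F
P(-103)/99889 = (-9 + 11*(-103))/99889 = (-9 - 1133)*(1/99889) = -1142*1/99889 = -1142/99889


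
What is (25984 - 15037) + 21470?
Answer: 32417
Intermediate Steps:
(25984 - 15037) + 21470 = 10947 + 21470 = 32417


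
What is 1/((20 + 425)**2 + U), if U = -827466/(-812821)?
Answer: 812821/160959705991 ≈ 5.0498e-6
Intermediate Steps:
U = 827466/812821 (U = -827466*(-1/812821) = 827466/812821 ≈ 1.0180)
1/((20 + 425)**2 + U) = 1/((20 + 425)**2 + 827466/812821) = 1/(445**2 + 827466/812821) = 1/(198025 + 827466/812821) = 1/(160959705991/812821) = 812821/160959705991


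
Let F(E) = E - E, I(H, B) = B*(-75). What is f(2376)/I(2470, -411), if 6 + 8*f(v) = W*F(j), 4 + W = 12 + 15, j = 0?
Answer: -1/41100 ≈ -2.4331e-5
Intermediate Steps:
I(H, B) = -75*B
F(E) = 0
W = 23 (W = -4 + (12 + 15) = -4 + 27 = 23)
f(v) = -¾ (f(v) = -¾ + (23*0)/8 = -¾ + (⅛)*0 = -¾ + 0 = -¾)
f(2376)/I(2470, -411) = -3/(4*((-75*(-411)))) = -¾/30825 = -¾*1/30825 = -1/41100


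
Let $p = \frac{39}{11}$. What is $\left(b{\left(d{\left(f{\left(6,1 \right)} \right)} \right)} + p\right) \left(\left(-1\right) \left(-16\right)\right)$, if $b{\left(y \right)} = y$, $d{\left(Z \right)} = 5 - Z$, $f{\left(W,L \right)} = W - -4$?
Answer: $- \frac{256}{11} \approx -23.273$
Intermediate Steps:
$f{\left(W,L \right)} = 4 + W$ ($f{\left(W,L \right)} = W + 4 = 4 + W$)
$p = \frac{39}{11}$ ($p = 39 \cdot \frac{1}{11} = \frac{39}{11} \approx 3.5455$)
$\left(b{\left(d{\left(f{\left(6,1 \right)} \right)} \right)} + p\right) \left(\left(-1\right) \left(-16\right)\right) = \left(\left(5 - \left(4 + 6\right)\right) + \frac{39}{11}\right) \left(\left(-1\right) \left(-16\right)\right) = \left(\left(5 - 10\right) + \frac{39}{11}\right) 16 = \left(-5 + \frac{39}{11}\right) 16 = \left(- \frac{16}{11}\right) 16 = - \frac{256}{11}$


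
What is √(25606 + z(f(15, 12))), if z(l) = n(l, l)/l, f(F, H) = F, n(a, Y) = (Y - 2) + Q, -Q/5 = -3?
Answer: √5761770/15 ≈ 160.02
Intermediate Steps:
Q = 15 (Q = -5*(-3) = 15)
n(a, Y) = 13 + Y (n(a, Y) = (Y - 2) + 15 = (-2 + Y) + 15 = 13 + Y)
z(l) = (13 + l)/l
√(25606 + z(f(15, 12))) = √(25606 + (13 + 15)/15) = √(25606 + (1/15)*28) = √(25606 + 28/15) = √(384118/15) = √5761770/15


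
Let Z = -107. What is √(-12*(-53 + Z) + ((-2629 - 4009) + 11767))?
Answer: √7049 ≈ 83.958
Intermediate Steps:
√(-12*(-53 + Z) + ((-2629 - 4009) + 11767)) = √(-12*(-53 - 107) + ((-2629 - 4009) + 11767)) = √(-12*(-160) + (-6638 + 11767)) = √(1920 + 5129) = √7049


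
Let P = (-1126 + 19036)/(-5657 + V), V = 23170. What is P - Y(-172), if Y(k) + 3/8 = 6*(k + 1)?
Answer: 143942523/140104 ≈ 1027.4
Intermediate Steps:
Y(k) = 45/8 + 6*k (Y(k) = -3/8 + 6*(k + 1) = -3/8 + 6*(1 + k) = -3/8 + (6 + 6*k) = 45/8 + 6*k)
P = 17910/17513 (P = (-1126 + 19036)/(-5657 + 23170) = 17910/17513 ≈ 1.0227)
P - Y(-172) = 17910/17513 - (45/8 + 6*(-172)) = 17910/17513 - (45/8 - 1032) = 17910/17513 - 1*(-8211/8) = 17910/17513 + 8211/8 = 143942523/140104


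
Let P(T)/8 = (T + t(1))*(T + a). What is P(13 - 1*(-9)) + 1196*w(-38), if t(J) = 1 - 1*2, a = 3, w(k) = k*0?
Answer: 4200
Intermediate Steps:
w(k) = 0
t(J) = -1 (t(J) = 1 - 2 = -1)
P(T) = 8*(-1 + T)*(3 + T) (P(T) = 8*((T - 1)*(T + 3)) = 8*((-1 + T)*(3 + T)) = 8*(-1 + T)*(3 + T))
P(13 - 1*(-9)) + 1196*w(-38) = (-24 + 8*(13 - 1*(-9))**2 + 16*(13 - 1*(-9))) + 1196*0 = (-24 + 8*(13 + 9)**2 + 16*(13 + 9)) + 0 = (-24 + 8*22**2 + 16*22) + 0 = (-24 + 8*484 + 352) + 0 = (-24 + 3872 + 352) + 0 = 4200 + 0 = 4200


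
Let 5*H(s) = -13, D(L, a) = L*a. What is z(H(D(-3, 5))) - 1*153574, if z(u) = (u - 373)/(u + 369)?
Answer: -140674723/916 ≈ -1.5358e+5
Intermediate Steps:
H(s) = -13/5 (H(s) = (⅕)*(-13) = -13/5)
z(u) = (-373 + u)/(369 + u)
z(H(D(-3, 5))) - 1*153574 = (-373 - 13/5)/(369 - 13/5) - 1*153574 = -1878/5/(1832/5) - 153574 = (5/1832)*(-1878/5) - 153574 = -939/916 - 153574 = -140674723/916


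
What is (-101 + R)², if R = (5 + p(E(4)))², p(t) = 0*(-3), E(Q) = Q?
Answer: 5776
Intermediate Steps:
p(t) = 0
R = 25 (R = (5 + 0)² = 5² = 25)
(-101 + R)² = (-101 + 25)² = (-76)² = 5776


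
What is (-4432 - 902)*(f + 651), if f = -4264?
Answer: 19271742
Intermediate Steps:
(-4432 - 902)*(f + 651) = (-4432 - 902)*(-4264 + 651) = -5334*(-3613) = 19271742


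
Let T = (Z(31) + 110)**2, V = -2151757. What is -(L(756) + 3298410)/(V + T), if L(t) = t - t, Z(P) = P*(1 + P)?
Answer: 1099470/312451 ≈ 3.5189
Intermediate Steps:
L(t) = 0
T = 1214404 (T = (31*(1 + 31) + 110)**2 = (31*32 + 110)**2 = (992 + 110)**2 = 1102**2 = 1214404)
-(L(756) + 3298410)/(V + T) = -(0 + 3298410)/(-2151757 + 1214404) = -3298410/(-937353) = -3298410*(-1)/937353 = -1*(-1099470/312451) = 1099470/312451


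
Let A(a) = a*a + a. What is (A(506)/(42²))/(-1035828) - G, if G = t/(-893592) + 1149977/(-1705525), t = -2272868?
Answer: -8316338788616479/4448682964240200 ≈ -1.8694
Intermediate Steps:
A(a) = a + a² (A(a) = a² + a = a + a²)
G = 712205737079/381010873950 (G = -2272868/(-893592) + 1149977/(-1705525) = -2272868*(-1/893592) + 1149977*(-1/1705525) = 568217/223398 - 1149977/1705525 = 712205737079/381010873950 ≈ 1.8693)
(A(506)/(42²))/(-1035828) - G = ((506*(1 + 506))/(42²))/(-1035828) - 1*712205737079/381010873950 = ((506*507)/1764)*(-1/1035828) - 712205737079/381010873950 = (256542*(1/1764))*(-1/1035828) - 712205737079/381010873950 = (42757/294)*(-1/1035828) - 712205737079/381010873950 = -1859/13240584 - 712205737079/381010873950 = -8316338788616479/4448682964240200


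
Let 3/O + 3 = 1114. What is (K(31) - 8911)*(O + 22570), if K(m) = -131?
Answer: -20611874406/101 ≈ -2.0408e+8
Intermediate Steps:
O = 3/1111 (O = 3/(-3 + 1114) = 3/1111 ≈ 0.0027003)
(K(31) - 8911)*(O + 22570) = (-131 - 8911)*(3/1111 + 22570) = -9042*25075273/1111 = -20611874406/101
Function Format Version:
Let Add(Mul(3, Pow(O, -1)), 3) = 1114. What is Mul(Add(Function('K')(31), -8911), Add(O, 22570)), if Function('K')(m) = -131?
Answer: Rational(-20611874406, 101) ≈ -2.0408e+8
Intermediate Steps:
O = Rational(3, 1111) (O = Mul(3, Pow(Add(-3, 1114), -1)) = Mul(3, Pow(1111, -1)) = Mul(3, Rational(1, 1111)) = Rational(3, 1111) ≈ 0.0027003)
Mul(Add(Function('K')(31), -8911), Add(O, 22570)) = Mul(Add(-131, -8911), Add(Rational(3, 1111), 22570)) = Mul(-9042, Rational(25075273, 1111)) = Rational(-20611874406, 101)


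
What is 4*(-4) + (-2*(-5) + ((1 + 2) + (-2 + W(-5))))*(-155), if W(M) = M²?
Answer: -5596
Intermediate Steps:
4*(-4) + (-2*(-5) + ((1 + 2) + (-2 + W(-5))))*(-155) = 4*(-4) + (-2*(-5) + ((1 + 2) + (-2 + (-5)²)))*(-155) = -16 + (10 + (3 + (-2 + 25)))*(-155) = -16 + (10 + (3 + 23))*(-155) = -16 + (10 + 26)*(-155) = -16 + 36*(-155) = -16 - 5580 = -5596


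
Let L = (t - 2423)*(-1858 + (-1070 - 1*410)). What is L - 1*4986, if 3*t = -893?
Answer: 27229798/3 ≈ 9.0766e+6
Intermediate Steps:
t = -893/3 (t = (⅓)*(-893) = -893/3 ≈ -297.67)
L = 27244756/3 (L = (-893/3 - 2423)*(-1858 + (-1070 - 1*410)) = -8162*(-1858 + (-1070 - 410))/3 = -8162*(-1858 - 1480)/3 = -8162/3*(-3338) = 27244756/3 ≈ 9.0816e+6)
L - 1*4986 = 27244756/3 - 1*4986 = 27244756/3 - 4986 = 27229798/3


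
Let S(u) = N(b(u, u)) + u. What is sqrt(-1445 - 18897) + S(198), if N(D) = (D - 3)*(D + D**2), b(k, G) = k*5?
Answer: 968336028 + I*sqrt(20342) ≈ 9.6834e+8 + 142.63*I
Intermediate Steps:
b(k, G) = 5*k
N(D) = (-3 + D)*(D + D**2)
S(u) = u + 5*u*(-3 - 10*u + 25*u**2) (S(u) = (5*u)*(-3 + (5*u)**2 - 10*u) + u = (5*u)*(-3 + 25*u**2 - 10*u) + u = (5*u)*(-3 - 10*u + 25*u**2) + u = 5*u*(-3 - 10*u + 25*u**2) + u = u + 5*u*(-3 - 10*u + 25*u**2))
sqrt(-1445 - 18897) + S(198) = sqrt(-1445 - 18897) + 198*(-14 - 50*198 + 125*198**2) = sqrt(-20342) + 198*(-14 - 9900 + 125*39204) = I*sqrt(20342) + 198*(-14 - 9900 + 4900500) = I*sqrt(20342) + 198*4890586 = I*sqrt(20342) + 968336028 = 968336028 + I*sqrt(20342)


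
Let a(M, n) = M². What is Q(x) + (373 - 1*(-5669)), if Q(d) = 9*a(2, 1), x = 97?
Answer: 6078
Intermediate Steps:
Q(d) = 36 (Q(d) = 9*2² = 9*4 = 36)
Q(x) + (373 - 1*(-5669)) = 36 + (373 - 1*(-5669)) = 36 + (373 + 5669) = 36 + 6042 = 6078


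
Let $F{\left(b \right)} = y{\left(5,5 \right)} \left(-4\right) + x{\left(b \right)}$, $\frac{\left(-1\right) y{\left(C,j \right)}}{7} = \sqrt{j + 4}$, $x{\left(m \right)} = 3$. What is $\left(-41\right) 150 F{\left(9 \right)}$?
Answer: $-535050$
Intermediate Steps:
$y{\left(C,j \right)} = - 7 \sqrt{4 + j}$ ($y{\left(C,j \right)} = - 7 \sqrt{j + 4} = - 7 \sqrt{4 + j}$)
$F{\left(b \right)} = 87$ ($F{\left(b \right)} = - 7 \sqrt{4 + 5} \left(-4\right) + 3 = - 7 \sqrt{9} \left(-4\right) + 3 = \left(-7\right) 3 \left(-4\right) + 3 = \left(-21\right) \left(-4\right) + 3 = 84 + 3 = 87$)
$\left(-41\right) 150 F{\left(9 \right)} = \left(-41\right) 150 \cdot 87 = \left(-6150\right) 87 = -535050$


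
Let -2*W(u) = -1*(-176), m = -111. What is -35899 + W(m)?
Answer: -35987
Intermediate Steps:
W(u) = -88 (W(u) = -(-1)*(-176)/2 = -½*176 = -88)
-35899 + W(m) = -35899 - 88 = -35987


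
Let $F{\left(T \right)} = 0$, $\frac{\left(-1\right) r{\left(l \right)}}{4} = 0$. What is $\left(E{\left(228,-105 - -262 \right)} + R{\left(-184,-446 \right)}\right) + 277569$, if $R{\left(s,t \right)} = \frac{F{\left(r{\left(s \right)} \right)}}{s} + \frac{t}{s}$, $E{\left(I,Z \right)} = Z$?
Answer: $\frac{25551015}{92} \approx 2.7773 \cdot 10^{5}$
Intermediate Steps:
$r{\left(l \right)} = 0$ ($r{\left(l \right)} = \left(-4\right) 0 = 0$)
$R{\left(s,t \right)} = \frac{t}{s}$ ($R{\left(s,t \right)} = \frac{0}{s} + \frac{t}{s} = 0 + \frac{t}{s} = \frac{t}{s}$)
$\left(E{\left(228,-105 - -262 \right)} + R{\left(-184,-446 \right)}\right) + 277569 = \left(\left(-105 - -262\right) - \frac{446}{-184}\right) + 277569 = \left(\left(-105 + 262\right) - - \frac{223}{92}\right) + 277569 = \left(157 + \frac{223}{92}\right) + 277569 = \frac{14667}{92} + 277569 = \frac{25551015}{92}$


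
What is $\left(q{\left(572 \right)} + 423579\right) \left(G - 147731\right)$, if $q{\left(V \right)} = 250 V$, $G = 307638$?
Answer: $90599948153$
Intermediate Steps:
$\left(q{\left(572 \right)} + 423579\right) \left(G - 147731\right) = \left(250 \cdot 572 + 423579\right) \left(307638 - 147731\right) = \left(143000 + 423579\right) 159907 = 566579 \cdot 159907 = 90599948153$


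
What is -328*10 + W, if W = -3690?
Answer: -6970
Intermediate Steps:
-328*10 + W = -328*10 - 3690 = -3280 - 3690 = -6970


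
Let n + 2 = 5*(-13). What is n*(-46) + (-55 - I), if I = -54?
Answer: 3081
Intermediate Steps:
n = -67 (n = -2 + 5*(-13) = -2 - 65 = -67)
n*(-46) + (-55 - I) = -67*(-46) + (-55 - 1*(-54)) = 3082 + (-55 + 54) = 3082 - 1 = 3081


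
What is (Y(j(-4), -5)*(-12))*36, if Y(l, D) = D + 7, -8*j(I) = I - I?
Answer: -864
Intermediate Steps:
j(I) = 0 (j(I) = -(I - I)/8 = -⅛*0 = 0)
Y(l, D) = 7 + D
(Y(j(-4), -5)*(-12))*36 = ((7 - 5)*(-12))*36 = (2*(-12))*36 = -24*36 = -864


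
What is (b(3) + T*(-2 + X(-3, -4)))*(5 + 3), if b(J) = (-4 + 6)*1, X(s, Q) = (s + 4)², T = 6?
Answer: -32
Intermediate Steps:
X(s, Q) = (4 + s)²
b(J) = 2 (b(J) = 2*1 = 2)
(b(3) + T*(-2 + X(-3, -4)))*(5 + 3) = (2 + 6*(-2 + (4 - 3)²))*(5 + 3) = (2 + 6*(-2 + 1²))*8 = (2 + 6*(-2 + 1))*8 = (2 + 6*(-1))*8 = (2 - 6)*8 = -4*8 = -32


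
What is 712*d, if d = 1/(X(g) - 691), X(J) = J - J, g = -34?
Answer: -712/691 ≈ -1.0304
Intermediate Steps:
X(J) = 0
d = -1/691 (d = 1/(0 - 691) = 1/(-691) = -1/691 ≈ -0.0014472)
712*d = 712*(-1/691) = -712/691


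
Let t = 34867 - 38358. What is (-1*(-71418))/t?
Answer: -71418/3491 ≈ -20.458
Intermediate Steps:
t = -3491
(-1*(-71418))/t = -1*(-71418)/(-3491) = 71418*(-1/3491) = -71418/3491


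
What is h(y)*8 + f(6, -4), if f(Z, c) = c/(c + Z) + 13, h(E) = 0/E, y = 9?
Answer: 11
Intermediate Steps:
h(E) = 0
f(Z, c) = 13 + c/(Z + c) (f(Z, c) = c/(Z + c) + 13 = 13 + c/(Z + c))
h(y)*8 + f(6, -4) = 0*8 + (13*6 + 14*(-4))/(6 - 4) = 0 + (78 - 56)/2 = 0 + (1/2)*22 = 0 + 11 = 11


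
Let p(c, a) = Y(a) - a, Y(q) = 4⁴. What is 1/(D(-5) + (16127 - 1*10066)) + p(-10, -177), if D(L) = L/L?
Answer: 2624847/6062 ≈ 433.00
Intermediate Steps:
Y(q) = 256
p(c, a) = 256 - a
D(L) = 1
1/(D(-5) + (16127 - 1*10066)) + p(-10, -177) = 1/(1 + (16127 - 1*10066)) + (256 - 1*(-177)) = 1/(1 + (16127 - 10066)) + (256 + 177) = 1/(1 + 6061) + 433 = 1/6062 + 433 = 2624847/6062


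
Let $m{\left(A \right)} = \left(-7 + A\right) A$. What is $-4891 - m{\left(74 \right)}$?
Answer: $-9849$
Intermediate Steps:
$m{\left(A \right)} = A \left(-7 + A\right)$
$-4891 - m{\left(74 \right)} = -4891 - 74 \left(-7 + 74\right) = -4891 - 74 \cdot 67 = -4891 - 4958 = -9849$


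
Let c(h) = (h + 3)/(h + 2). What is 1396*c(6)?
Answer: 3141/2 ≈ 1570.5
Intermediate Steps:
c(h) = (3 + h)/(2 + h)
1396*c(6) = 1396*((3 + 6)/(2 + 6)) = 1396*(9/8) = 3141/2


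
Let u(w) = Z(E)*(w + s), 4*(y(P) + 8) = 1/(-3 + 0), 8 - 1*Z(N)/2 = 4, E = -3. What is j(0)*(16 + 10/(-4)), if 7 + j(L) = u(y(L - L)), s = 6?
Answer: -639/2 ≈ -319.50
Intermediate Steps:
Z(N) = 8 (Z(N) = 16 - 2*4 = 16 - 8 = 8)
y(P) = -97/12 (y(P) = -8 + 1/(4*(-3 + 0)) = -8 + (¼)/(-3) = -8 + (¼)*(-⅓) = -8 - 1/12 = -97/12)
u(w) = 48 + 8*w (u(w) = 8*(w + 6) = 8*(6 + w) = 48 + 8*w)
j(L) = -71/3 (j(L) = -7 + (48 + 8*(-97/12)) = -7 + (48 - 194/3) = -7 - 50/3 = -71/3)
j(0)*(16 + 10/(-4)) = -71*(16 + 10/(-4))/3 = -71*(16 + 10*(-¼))/3 = -71*(16 - 5/2)/3 = -71/3*27/2 = -639/2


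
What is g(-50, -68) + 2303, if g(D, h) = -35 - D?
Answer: 2318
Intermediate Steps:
g(-50, -68) + 2303 = (-35 - 1*(-50)) + 2303 = (-35 + 50) + 2303 = 15 + 2303 = 2318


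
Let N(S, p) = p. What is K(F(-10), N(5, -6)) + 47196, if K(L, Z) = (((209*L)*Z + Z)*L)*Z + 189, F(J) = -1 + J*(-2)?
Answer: 2764233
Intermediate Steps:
F(J) = -1 - 2*J
K(L, Z) = 189 + L*Z*(Z + 209*L*Z) (K(L, Z) = ((209*L*Z + Z)*L)*Z + 189 = ((Z + 209*L*Z)*L)*Z + 189 = (L*(Z + 209*L*Z))*Z + 189 = L*Z*(Z + 209*L*Z) + 189 = 189 + L*Z*(Z + 209*L*Z))
K(F(-10), N(5, -6)) + 47196 = (189 + (-1 - 2*(-10))*(-6)² + 209*(-1 - 2*(-10))²*(-6)²) + 47196 = (189 + (-1 + 20)*36 + 209*(-1 + 20)²*36) + 47196 = (189 + 19*36 + 209*19²*36) + 47196 = (189 + 684 + 209*361*36) + 47196 = (189 + 684 + 2716164) + 47196 = 2717037 + 47196 = 2764233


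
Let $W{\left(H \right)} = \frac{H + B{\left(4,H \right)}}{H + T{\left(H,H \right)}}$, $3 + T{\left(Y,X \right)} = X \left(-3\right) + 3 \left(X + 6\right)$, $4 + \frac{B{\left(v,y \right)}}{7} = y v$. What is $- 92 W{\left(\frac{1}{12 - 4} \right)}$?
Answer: $\frac{17940}{121} \approx 148.26$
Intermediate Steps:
$B{\left(v,y \right)} = -28 + 7 v y$ ($B{\left(v,y \right)} = -28 + 7 y v = -28 + 7 v y$)
$T{\left(Y,X \right)} = 15$ ($T{\left(Y,X \right)} = -3 + \left(X \left(-3\right) + 3 \left(X + 6\right)\right) = -3 - \left(- 3 \left(6 + X\right) + 3 X\right) = -3 + \left(- 3 X + \left(18 + 3 X\right)\right) = -3 + 18 = 15$)
$W{\left(H \right)} = \frac{-28 + 29 H}{15 + H}$ ($W{\left(H \right)} = \frac{H + \left(-28 + 7 \cdot 4 H\right)}{H + 15} = \frac{H + \left(-28 + 28 H\right)}{15 + H} = \frac{-28 + 29 H}{15 + H}$)
$- 92 W{\left(\frac{1}{12 - 4} \right)} = - 92 \frac{-28 + \frac{29}{12 - 4}}{15 + \frac{1}{12 - 4}} = - 92 \frac{-28 + \frac{29}{8}}{15 + \frac{1}{8}} = - 92 \frac{-28 + 29 \cdot \frac{1}{8}}{15 + \frac{1}{8}} = - 92 \frac{-28 + \frac{29}{8}}{\frac{121}{8}} = - 92 \cdot \frac{8}{121} \left(- \frac{195}{8}\right) = \left(-92\right) \left(- \frac{195}{121}\right) = \frac{17940}{121}$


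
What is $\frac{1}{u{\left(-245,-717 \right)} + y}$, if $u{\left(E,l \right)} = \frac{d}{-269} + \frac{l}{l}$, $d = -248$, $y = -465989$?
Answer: $- \frac{269}{125350524} \approx -2.146 \cdot 10^{-6}$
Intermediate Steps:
$u{\left(E,l \right)} = \frac{517}{269}$ ($u{\left(E,l \right)} = - \frac{248}{-269} + \frac{l}{l} = \left(-248\right) \left(- \frac{1}{269}\right) + 1 = \frac{248}{269} + 1 = \frac{517}{269}$)
$\frac{1}{u{\left(-245,-717 \right)} + y} = \frac{1}{\frac{517}{269} - 465989} = \frac{1}{- \frac{125350524}{269}} = - \frac{269}{125350524}$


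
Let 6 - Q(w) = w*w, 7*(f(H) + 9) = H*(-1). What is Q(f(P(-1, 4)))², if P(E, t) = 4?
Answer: 17598025/2401 ≈ 7329.5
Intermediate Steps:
f(H) = -9 - H/7 (f(H) = -9 + (H*(-1))/7 = -9 + (-H)/7 = -9 - H/7)
Q(w) = 6 - w² (Q(w) = 6 - w*w = 6 - w²)
Q(f(P(-1, 4)))² = (6 - (-9 - ⅐*4)²)² = (6 - (-9 - 4/7)²)² = (6 - (-67/7)²)² = (6 - 1*4489/49)² = (6 - 4489/49)² = (-4195/49)² = 17598025/2401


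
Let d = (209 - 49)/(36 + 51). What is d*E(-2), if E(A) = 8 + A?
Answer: 320/29 ≈ 11.034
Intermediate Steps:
d = 160/87 ≈ 1.8391
d*E(-2) = 160*(8 - 2)/87 = (160/87)*6 = 320/29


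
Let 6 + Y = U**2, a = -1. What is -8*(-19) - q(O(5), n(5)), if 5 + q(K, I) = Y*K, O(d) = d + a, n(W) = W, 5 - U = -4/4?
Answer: 37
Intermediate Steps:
U = 6 (U = 5 - (-4)/4 = 5 - 1*(-1) = 5 + 1 = 6)
Y = 30 (Y = -6 + 6**2 = -6 + 36 = 30)
O(d) = -1 + d (O(d) = d - 1 = -1 + d)
q(K, I) = -5 + 30*K
-8*(-19) - q(O(5), n(5)) = -8*(-19) - (-5 + 30*(-1 + 5)) = 152 - (-5 + 30*4) = 152 - (-5 + 120) = 152 - 1*115 = 152 - 115 = 37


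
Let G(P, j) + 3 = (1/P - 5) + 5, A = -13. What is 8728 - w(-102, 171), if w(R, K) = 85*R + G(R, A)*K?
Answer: 609031/34 ≈ 17913.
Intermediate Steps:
G(P, j) = -3 + 1/P (G(P, j) = -3 + ((1/P - 5) + 5) = -3 + ((-5 + 1/P) + 5) = -3 + 1/P)
w(R, K) = 85*R + K*(-3 + 1/R) (w(R, K) = 85*R + (-3 + 1/R)*K = 85*R + K*(-3 + 1/R))
8728 - w(-102, 171) = 8728 - (-3*171 + 85*(-102) + 171/(-102)) = 8728 - (-513 - 8670 + 171*(-1/102)) = 8728 - (-513 - 8670 - 57/34) = 8728 - 1*(-312279/34) = 8728 + 312279/34 = 609031/34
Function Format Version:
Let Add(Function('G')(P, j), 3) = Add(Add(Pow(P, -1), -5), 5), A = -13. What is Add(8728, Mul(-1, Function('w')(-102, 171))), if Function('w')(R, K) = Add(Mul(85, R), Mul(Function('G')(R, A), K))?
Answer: Rational(609031, 34) ≈ 17913.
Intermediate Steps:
Function('G')(P, j) = Add(-3, Pow(P, -1)) (Function('G')(P, j) = Add(-3, Add(Add(Pow(P, -1), -5), 5)) = Add(-3, Add(Add(-5, Pow(P, -1)), 5)) = Add(-3, Pow(P, -1)))
Function('w')(R, K) = Add(Mul(85, R), Mul(K, Add(-3, Pow(R, -1)))) (Function('w')(R, K) = Add(Mul(85, R), Mul(Add(-3, Pow(R, -1)), K)) = Add(Mul(85, R), Mul(K, Add(-3, Pow(R, -1)))))
Add(8728, Mul(-1, Function('w')(-102, 171))) = Add(8728, Mul(-1, Add(Mul(-3, 171), Mul(85, -102), Mul(171, Pow(-102, -1))))) = Add(8728, Mul(-1, Add(-513, -8670, Mul(171, Rational(-1, 102))))) = Add(8728, Mul(-1, Add(-513, -8670, Rational(-57, 34)))) = Add(8728, Mul(-1, Rational(-312279, 34))) = Add(8728, Rational(312279, 34)) = Rational(609031, 34)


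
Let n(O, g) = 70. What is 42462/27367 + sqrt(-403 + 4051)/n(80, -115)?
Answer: 42462/27367 + 4*sqrt(57)/35 ≈ 2.4144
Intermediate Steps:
42462/27367 + sqrt(-403 + 4051)/n(80, -115) = 42462/27367 + sqrt(-403 + 4051)/70 = 42462*(1/27367) + sqrt(3648)*(1/70) = 42462/27367 + (8*sqrt(57))*(1/70) = 42462/27367 + 4*sqrt(57)/35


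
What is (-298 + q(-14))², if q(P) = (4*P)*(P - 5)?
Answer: 586756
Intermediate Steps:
q(P) = 4*P*(-5 + P) (q(P) = (4*P)*(-5 + P) = 4*P*(-5 + P))
(-298 + q(-14))² = (-298 + 4*(-14)*(-5 - 14))² = (-298 + 4*(-14)*(-19))² = (-298 + 1064)² = 766² = 586756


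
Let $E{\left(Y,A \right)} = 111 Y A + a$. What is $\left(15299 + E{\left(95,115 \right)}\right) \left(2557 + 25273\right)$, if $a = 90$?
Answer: $34177021120$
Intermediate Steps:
$E{\left(Y,A \right)} = 90 + 111 A Y$ ($E{\left(Y,A \right)} = 111 Y A + 90 = 111 A Y + 90 = 90 + 111 A Y$)
$\left(15299 + E{\left(95,115 \right)}\right) \left(2557 + 25273\right) = \left(15299 + \left(90 + 111 \cdot 115 \cdot 95\right)\right) \left(2557 + 25273\right) = \left(15299 + \left(90 + 1212675\right)\right) 27830 = \left(15299 + 1212765\right) 27830 = 1228064 \cdot 27830 = 34177021120$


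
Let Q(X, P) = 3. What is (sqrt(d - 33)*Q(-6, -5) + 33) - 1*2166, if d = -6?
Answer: -2133 + 3*I*sqrt(39) ≈ -2133.0 + 18.735*I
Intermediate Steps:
(sqrt(d - 33)*Q(-6, -5) + 33) - 1*2166 = (sqrt(-6 - 33)*3 + 33) - 1*2166 = (sqrt(-39)*3 + 33) - 2166 = ((I*sqrt(39))*3 + 33) - 2166 = (3*I*sqrt(39) + 33) - 2166 = (33 + 3*I*sqrt(39)) - 2166 = -2133 + 3*I*sqrt(39)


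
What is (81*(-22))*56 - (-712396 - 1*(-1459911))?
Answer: -847307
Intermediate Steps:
(81*(-22))*56 - (-712396 - 1*(-1459911)) = -1782*56 - (-712396 + 1459911) = -99792 - 1*747515 = -99792 - 747515 = -847307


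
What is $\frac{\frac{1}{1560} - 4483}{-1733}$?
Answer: $\frac{6993479}{2703480} \approx 2.5868$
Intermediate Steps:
$\frac{\frac{1}{1560} - 4483}{-1733} = \left(\frac{1}{1560} - 4483\right) \left(- \frac{1}{1733}\right) = \left(- \frac{6993479}{1560}\right) \left(- \frac{1}{1733}\right) = \frac{6993479}{2703480}$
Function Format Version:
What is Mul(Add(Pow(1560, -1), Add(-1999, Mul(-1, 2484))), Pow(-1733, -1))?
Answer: Rational(6993479, 2703480) ≈ 2.5868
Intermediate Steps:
Mul(Add(Pow(1560, -1), Add(-1999, Mul(-1, 2484))), Pow(-1733, -1)) = Mul(Add(Rational(1, 1560), Add(-1999, -2484)), Rational(-1, 1733)) = Mul(Add(Rational(1, 1560), -4483), Rational(-1, 1733)) = Mul(Rational(-6993479, 1560), Rational(-1, 1733)) = Rational(6993479, 2703480)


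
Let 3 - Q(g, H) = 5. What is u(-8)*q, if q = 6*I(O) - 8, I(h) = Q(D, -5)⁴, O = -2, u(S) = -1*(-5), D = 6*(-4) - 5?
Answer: 440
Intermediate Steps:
D = -29 (D = -24 - 5 = -29)
Q(g, H) = -2 (Q(g, H) = 3 - 1*5 = 3 - 5 = -2)
u(S) = 5
I(h) = 16 (I(h) = (-2)⁴ = 16)
q = 88 (q = 6*16 - 8 = 96 - 8 = 88)
u(-8)*q = 5*88 = 440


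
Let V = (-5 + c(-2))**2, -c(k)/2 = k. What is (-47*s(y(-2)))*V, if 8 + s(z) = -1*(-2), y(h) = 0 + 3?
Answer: 282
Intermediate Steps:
y(h) = 3
c(k) = -2*k
s(z) = -6 (s(z) = -8 - 1*(-2) = -8 + 2 = -6)
V = 1 (V = (-5 - 2*(-2))**2 = (-5 + 4)**2 = (-1)**2 = 1)
(-47*s(y(-2)))*V = -47*(-6)*1 = 282*1 = 282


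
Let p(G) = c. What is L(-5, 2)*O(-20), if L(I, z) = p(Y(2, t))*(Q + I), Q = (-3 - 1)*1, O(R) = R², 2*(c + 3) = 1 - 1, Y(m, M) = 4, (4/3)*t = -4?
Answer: 10800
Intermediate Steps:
t = -3 (t = (¾)*(-4) = -3)
c = -3 (c = -3 + (1 - 1)/2 = -3 + (½)*0 = -3 + 0 = -3)
p(G) = -3
Q = -4 (Q = -4*1 = -4)
L(I, z) = 12 - 3*I (L(I, z) = -3*(-4 + I) = 12 - 3*I)
L(-5, 2)*O(-20) = (12 - 3*(-5))*(-20)² = (12 + 15)*400 = 27*400 = 10800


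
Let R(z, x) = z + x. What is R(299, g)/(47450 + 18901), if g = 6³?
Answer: 515/66351 ≈ 0.0077618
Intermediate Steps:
g = 216
R(z, x) = x + z
R(299, g)/(47450 + 18901) = (216 + 299)/(47450 + 18901) = 515/66351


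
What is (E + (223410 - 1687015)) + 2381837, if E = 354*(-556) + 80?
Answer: 721488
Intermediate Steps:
E = -196744 (E = -196824 + 80 = -196744)
(E + (223410 - 1687015)) + 2381837 = (-196744 + (223410 - 1687015)) + 2381837 = (-196744 - 1463605) + 2381837 = -1660349 + 2381837 = 721488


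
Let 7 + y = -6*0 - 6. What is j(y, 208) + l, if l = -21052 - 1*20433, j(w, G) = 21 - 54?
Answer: -41518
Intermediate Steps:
y = -13 (y = -7 + (-6*0 - 6) = -7 + (0 - 6) = -7 - 6 = -13)
j(w, G) = -33
l = -41485 (l = -21052 - 20433 = -41485)
j(y, 208) + l = -33 - 41485 = -41518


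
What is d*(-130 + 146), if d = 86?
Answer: 1376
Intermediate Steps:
d*(-130 + 146) = 86*(-130 + 146) = 86*16 = 1376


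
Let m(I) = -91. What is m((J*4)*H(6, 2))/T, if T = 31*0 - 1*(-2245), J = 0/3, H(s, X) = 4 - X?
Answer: -91/2245 ≈ -0.040534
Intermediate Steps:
J = 0 (J = 0*(⅓) = 0)
T = 2245 (T = 0 + 2245 = 2245)
m((J*4)*H(6, 2))/T = -91/2245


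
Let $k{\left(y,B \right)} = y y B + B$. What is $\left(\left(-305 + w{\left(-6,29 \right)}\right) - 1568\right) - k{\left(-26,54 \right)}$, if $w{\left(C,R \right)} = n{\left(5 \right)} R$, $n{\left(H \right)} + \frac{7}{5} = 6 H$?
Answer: $- \frac{188008}{5} \approx -37602.0$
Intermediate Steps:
$n{\left(H \right)} = - \frac{7}{5} + 6 H$
$w{\left(C,R \right)} = \frac{143 R}{5}$ ($w{\left(C,R \right)} = \left(- \frac{7}{5} + 6 \cdot 5\right) R = \left(- \frac{7}{5} + 30\right) R = \frac{143 R}{5}$)
$k{\left(y,B \right)} = B + B y^{2}$ ($k{\left(y,B \right)} = y^{2} B + B = B y^{2} + B = B + B y^{2}$)
$\left(\left(-305 + w{\left(-6,29 \right)}\right) - 1568\right) - k{\left(-26,54 \right)} = \left(\left(-305 + \frac{143}{5} \cdot 29\right) - 1568\right) - 54 \left(1 + \left(-26\right)^{2}\right) = \left(\left(-305 + \frac{4147}{5}\right) - 1568\right) - 54 \left(1 + 676\right) = \left(\frac{2622}{5} - 1568\right) - 54 \cdot 677 = - \frac{5218}{5} - 36558 = - \frac{188008}{5}$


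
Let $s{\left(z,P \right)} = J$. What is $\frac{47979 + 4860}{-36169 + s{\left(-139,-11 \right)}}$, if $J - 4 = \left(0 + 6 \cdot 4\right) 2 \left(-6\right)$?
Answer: $- \frac{17613}{12151} \approx -1.4495$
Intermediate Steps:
$J = -284$ ($J = 4 + \left(0 + 6 \cdot 4\right) 2 \left(-6\right) = 4 + \left(0 + 24\right) 2 \left(-6\right) = 4 + 24 \cdot 2 \left(-6\right) = 4 + 48 \left(-6\right) = 4 - 288 = -284$)
$s{\left(z,P \right)} = -284$
$\frac{47979 + 4860}{-36169 + s{\left(-139,-11 \right)}} = \frac{47979 + 4860}{-36169 - 284} = \frac{52839}{-36453} = 52839 \left(- \frac{1}{36453}\right) = - \frac{17613}{12151}$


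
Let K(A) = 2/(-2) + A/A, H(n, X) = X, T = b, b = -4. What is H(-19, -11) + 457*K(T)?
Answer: -11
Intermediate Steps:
T = -4
K(A) = 0 (K(A) = 2*(-½) + 1 = -1 + 1 = 0)
H(-19, -11) + 457*K(T) = -11 + 457*0 = -11 + 0 = -11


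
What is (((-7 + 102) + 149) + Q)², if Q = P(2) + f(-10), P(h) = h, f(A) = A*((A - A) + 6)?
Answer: 34596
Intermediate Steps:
f(A) = 6*A (f(A) = A*(0 + 6) = A*6 = 6*A)
Q = -58 (Q = 2 + 6*(-10) = 2 - 60 = -58)
(((-7 + 102) + 149) + Q)² = (((-7 + 102) + 149) - 58)² = ((95 + 149) - 58)² = (244 - 58)² = 186² = 34596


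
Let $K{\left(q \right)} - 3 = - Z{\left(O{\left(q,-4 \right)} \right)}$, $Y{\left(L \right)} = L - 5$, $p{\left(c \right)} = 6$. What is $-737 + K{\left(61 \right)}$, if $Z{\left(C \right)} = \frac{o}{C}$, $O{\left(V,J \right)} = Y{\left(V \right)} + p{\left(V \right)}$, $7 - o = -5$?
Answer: $- \frac{22760}{31} \approx -734.19$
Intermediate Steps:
$Y{\left(L \right)} = -5 + L$
$o = 12$ ($o = 7 - -5 = 7 + 5 = 12$)
$O{\left(V,J \right)} = 1 + V$ ($O{\left(V,J \right)} = \left(-5 + V\right) + 6 = 1 + V$)
$Z{\left(C \right)} = \frac{12}{C}$
$K{\left(q \right)} = 3 - \frac{12}{1 + q}$
$-737 + K{\left(61 \right)} = -737 + \frac{3 \left(-3 + 61\right)}{1 + 61} = -737 + 3 \cdot \frac{1}{62} \cdot 58 = -737 + \frac{87}{31} = - \frac{22760}{31}$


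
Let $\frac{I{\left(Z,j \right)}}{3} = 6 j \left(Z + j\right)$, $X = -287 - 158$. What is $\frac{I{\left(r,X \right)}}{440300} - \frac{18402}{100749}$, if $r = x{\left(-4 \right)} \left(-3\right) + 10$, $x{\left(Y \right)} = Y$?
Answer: $\frac{11108612789}{1478659490} \approx 7.5126$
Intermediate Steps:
$X = -445$
$r = 22$ ($r = \left(-4\right) \left(-3\right) + 10 = 12 + 10 = 22$)
$I{\left(Z,j \right)} = 18 j \left(Z + j\right)$ ($I{\left(Z,j \right)} = 3 \cdot 6 j \left(Z + j\right) = 18 j \left(Z + j\right)$)
$\frac{I{\left(r,X \right)}}{440300} - \frac{18402}{100749} = \frac{18 \left(-445\right) \left(22 - 445\right)}{440300} - \frac{18402}{100749} = 18 \left(-445\right) \left(-423\right) \frac{1}{440300} - \frac{6134}{33583} = 3388230 \cdot \frac{1}{440300} - \frac{6134}{33583} = \frac{338823}{44030} - \frac{6134}{33583} = \frac{11108612789}{1478659490}$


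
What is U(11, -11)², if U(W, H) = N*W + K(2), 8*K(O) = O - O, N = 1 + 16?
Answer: 34969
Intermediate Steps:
N = 17
K(O) = 0 (K(O) = (O - O)/8 = (⅛)*0 = 0)
U(W, H) = 17*W (U(W, H) = 17*W + 0 = 17*W)
U(11, -11)² = (17*11)² = 187² = 34969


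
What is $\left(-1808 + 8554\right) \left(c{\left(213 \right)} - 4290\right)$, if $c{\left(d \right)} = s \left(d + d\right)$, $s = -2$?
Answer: $-34687932$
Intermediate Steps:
$c{\left(d \right)} = - 4 d$ ($c{\left(d \right)} = - 2 \left(d + d\right) = - 2 \cdot 2 d = - 4 d$)
$\left(-1808 + 8554\right) \left(c{\left(213 \right)} - 4290\right) = \left(-1808 + 8554\right) \left(\left(-4\right) 213 - 4290\right) = 6746 \left(-852 - 4290\right) = 6746 \left(-5142\right) = -34687932$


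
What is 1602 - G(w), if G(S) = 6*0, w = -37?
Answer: 1602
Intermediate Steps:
G(S) = 0
1602 - G(w) = 1602 - 1*0 = 1602 + 0 = 1602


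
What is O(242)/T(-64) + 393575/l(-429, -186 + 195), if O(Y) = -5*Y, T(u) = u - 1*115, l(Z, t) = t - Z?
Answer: 70979905/78402 ≈ 905.33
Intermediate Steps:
T(u) = -115 + u (T(u) = u - 115 = -115 + u)
O(242)/T(-64) + 393575/l(-429, -186 + 195) = (-5*242)/(-115 - 64) + 393575/((-186 + 195) - 1*(-429)) = -1210/(-179) + 393575/(9 + 429) = -1210*(-1/179) + 393575/438 = 1210/179 + 393575*(1/438) = 1210/179 + 393575/438 = 70979905/78402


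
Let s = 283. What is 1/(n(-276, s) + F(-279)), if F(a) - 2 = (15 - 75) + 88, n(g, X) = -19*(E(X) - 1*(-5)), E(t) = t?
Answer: -1/5442 ≈ -0.00018376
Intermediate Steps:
n(g, X) = -95 - 19*X (n(g, X) = -19*(X - 1*(-5)) = -19*(X + 5) = -19*(5 + X) = -95 - 19*X)
F(a) = 30 (F(a) = 2 + ((15 - 75) + 88) = 2 + (-60 + 88) = 2 + 28 = 30)
1/(n(-276, s) + F(-279)) = 1/((-95 - 19*283) + 30) = 1/((-95 - 5377) + 30) = 1/(-5472 + 30) = 1/(-5442) = -1/5442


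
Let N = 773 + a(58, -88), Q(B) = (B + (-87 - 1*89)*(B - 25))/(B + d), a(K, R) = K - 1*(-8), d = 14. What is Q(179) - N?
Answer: -188852/193 ≈ -978.51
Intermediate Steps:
a(K, R) = 8 + K (a(K, R) = K + 8 = 8 + K)
Q(B) = (4400 - 175*B)/(14 + B) (Q(B) = (B + (-87 - 1*89)*(B - 25))/(B + 14) = (B + (-87 - 89)*(-25 + B))/(14 + B) = (B - 176*(-25 + B))/(14 + B) = (B + (4400 - 176*B))/(14 + B) = (4400 - 175*B)/(14 + B))
N = 839 (N = 773 + (8 + 58) = 773 + 66 = 839)
Q(179) - N = 25*(176 - 7*179)/(14 + 179) - 1*839 = 25*(176 - 1253)/193 - 839 = 25*(1/193)*(-1077) - 839 = -26925/193 - 839 = -188852/193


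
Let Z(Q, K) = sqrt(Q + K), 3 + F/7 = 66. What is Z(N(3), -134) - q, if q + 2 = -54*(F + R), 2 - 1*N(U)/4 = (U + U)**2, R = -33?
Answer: 22034 + 3*I*sqrt(30) ≈ 22034.0 + 16.432*I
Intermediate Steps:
F = 441 (F = -21 + 7*66 = -21 + 462 = 441)
N(U) = 8 - 16*U**2 (N(U) = 8 - 4*(U + U)**2 = 8 - 4*4*U**2 = 8 - 16*U**2)
Z(Q, K) = sqrt(K + Q)
q = -22034 (q = -2 - 54*(441 - 33) = -2 - 54*408 = -2 - 22032 = -22034)
Z(N(3), -134) - q = sqrt(-134 + (8 - 16*3**2)) - 1*(-22034) = sqrt(-134 + (8 - 16*9)) + 22034 = sqrt(-134 + (8 - 144)) + 22034 = sqrt(-134 - 136) + 22034 = sqrt(-270) + 22034 = 3*I*sqrt(30) + 22034 = 22034 + 3*I*sqrt(30)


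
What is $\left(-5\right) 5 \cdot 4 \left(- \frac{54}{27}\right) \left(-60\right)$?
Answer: $-12000$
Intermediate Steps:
$\left(-5\right) 5 \cdot 4 \left(- \frac{54}{27}\right) \left(-60\right) = \left(-25\right) 4 \left(\left(-54\right) \frac{1}{27}\right) \left(-60\right) = \left(-100\right) \left(-2\right) \left(-60\right) = 200 \left(-60\right) = -12000$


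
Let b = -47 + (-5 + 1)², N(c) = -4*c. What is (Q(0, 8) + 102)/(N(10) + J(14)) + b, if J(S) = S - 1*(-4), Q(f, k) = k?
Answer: -36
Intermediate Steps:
J(S) = 4 + S (J(S) = S + 4 = 4 + S)
b = -31 (b = -47 + (-4)² = -47 + 16 = -31)
(Q(0, 8) + 102)/(N(10) + J(14)) + b = (8 + 102)/(-4*10 + (4 + 14)) - 31 = 110/(-40 + 18) - 31 = 110/(-22) - 31 = 110*(-1/22) - 31 = -5 - 31 = -36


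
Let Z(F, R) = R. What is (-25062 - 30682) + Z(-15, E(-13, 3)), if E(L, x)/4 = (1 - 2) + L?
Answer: -55800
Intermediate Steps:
E(L, x) = -4 + 4*L (E(L, x) = 4*((1 - 2) + L) = 4*(-1 + L) = -4 + 4*L)
(-25062 - 30682) + Z(-15, E(-13, 3)) = (-25062 - 30682) + (-4 + 4*(-13)) = -55744 + (-4 - 52) = -55744 - 56 = -55800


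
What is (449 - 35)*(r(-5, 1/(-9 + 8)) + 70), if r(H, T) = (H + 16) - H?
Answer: 35604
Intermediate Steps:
r(H, T) = 16 (r(H, T) = (16 + H) - H = 16)
(449 - 35)*(r(-5, 1/(-9 + 8)) + 70) = (449 - 35)*(16 + 70) = 414*86 = 35604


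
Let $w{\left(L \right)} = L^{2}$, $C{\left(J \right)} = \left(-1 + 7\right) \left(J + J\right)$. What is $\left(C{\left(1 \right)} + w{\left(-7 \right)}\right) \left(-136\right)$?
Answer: $-8296$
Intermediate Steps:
$C{\left(J \right)} = 12 J$ ($C{\left(J \right)} = 6 \cdot 2 J = 12 J$)
$\left(C{\left(1 \right)} + w{\left(-7 \right)}\right) \left(-136\right) = \left(12 \cdot 1 + \left(-7\right)^{2}\right) \left(-136\right) = \left(12 + 49\right) \left(-136\right) = 61 \left(-136\right) = -8296$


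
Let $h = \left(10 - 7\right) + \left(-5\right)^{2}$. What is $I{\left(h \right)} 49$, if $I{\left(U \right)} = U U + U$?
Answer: $39788$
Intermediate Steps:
$h = 28$ ($h = 3 + 25 = 28$)
$I{\left(U \right)} = U + U^{2}$ ($I{\left(U \right)} = U^{2} + U = U + U^{2}$)
$I{\left(h \right)} 49 = 28 \left(1 + 28\right) 49 = 28 \cdot 29 \cdot 49 = 812 \cdot 49 = 39788$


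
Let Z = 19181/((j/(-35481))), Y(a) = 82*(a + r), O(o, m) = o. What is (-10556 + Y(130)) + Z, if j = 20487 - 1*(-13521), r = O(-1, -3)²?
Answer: -224745191/11336 ≈ -19826.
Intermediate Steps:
r = 1 (r = (-1)² = 1)
j = 34008 (j = 20487 + 13521 = 34008)
Y(a) = 82 + 82*a (Y(a) = 82*(a + 1) = 82*(1 + a) = 82 + 82*a)
Z = -226853687/11336 (Z = 19181/((34008/(-35481))) = 19181/((34008*(-1/35481))) = 19181/(-11336/11827) = 19181*(-11827/11336) = -226853687/11336 ≈ -20012.)
(-10556 + Y(130)) + Z = (-10556 + (82 + 82*130)) - 226853687/11336 = (-10556 + (82 + 10660)) - 226853687/11336 = (-10556 + 10742) - 226853687/11336 = 186 - 226853687/11336 = -224745191/11336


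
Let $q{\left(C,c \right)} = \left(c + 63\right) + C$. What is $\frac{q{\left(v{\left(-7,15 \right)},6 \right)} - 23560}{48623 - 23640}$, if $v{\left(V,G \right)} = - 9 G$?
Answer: $- \frac{23626}{24983} \approx -0.94568$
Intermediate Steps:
$q{\left(C,c \right)} = 63 + C + c$ ($q{\left(C,c \right)} = \left(63 + c\right) + C = 63 + C + c$)
$\frac{q{\left(v{\left(-7,15 \right)},6 \right)} - 23560}{48623 - 23640} = \frac{\left(63 - 135 + 6\right) - 23560}{48623 - 23640} = \frac{\left(63 - 135 + 6\right) - 23560}{24983} = \left(-66 - 23560\right) \frac{1}{24983} = \left(-23626\right) \frac{1}{24983} = - \frac{23626}{24983}$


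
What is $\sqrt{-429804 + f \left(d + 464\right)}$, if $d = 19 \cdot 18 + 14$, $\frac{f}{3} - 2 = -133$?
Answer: $8 i \sqrt{11751} \approx 867.22 i$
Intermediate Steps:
$f = -393$ ($f = 6 + 3 \left(-133\right) = 6 - 399 = -393$)
$d = 356$ ($d = 342 + 14 = 356$)
$\sqrt{-429804 + f \left(d + 464\right)} = \sqrt{-429804 - 393 \left(356 + 464\right)} = \sqrt{-429804 - 322260} = \sqrt{-752064} = 8 i \sqrt{11751}$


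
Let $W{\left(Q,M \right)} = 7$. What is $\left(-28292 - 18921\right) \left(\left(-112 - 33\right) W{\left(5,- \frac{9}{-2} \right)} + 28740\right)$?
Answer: $-1308980425$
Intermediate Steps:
$\left(-28292 - 18921\right) \left(\left(-112 - 33\right) W{\left(5,- \frac{9}{-2} \right)} + 28740\right) = \left(-28292 - 18921\right) \left(\left(-112 - 33\right) 7 + 28740\right) = - 47213 \left(\left(-145\right) 7 + 28740\right) = - 47213 \left(-1015 + 28740\right) = \left(-47213\right) 27725 = -1308980425$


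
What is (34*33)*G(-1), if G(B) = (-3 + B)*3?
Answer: -13464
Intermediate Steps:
G(B) = -9 + 3*B
(34*33)*G(-1) = (34*33)*(-9 + 3*(-1)) = 1122*(-9 - 3) = 1122*(-12) = -13464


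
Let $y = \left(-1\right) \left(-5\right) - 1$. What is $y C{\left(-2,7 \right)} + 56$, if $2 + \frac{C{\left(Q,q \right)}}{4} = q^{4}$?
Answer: $38440$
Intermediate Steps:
$C{\left(Q,q \right)} = -8 + 4 q^{4}$
$y = 4$ ($y = 5 - 1 = 4$)
$y C{\left(-2,7 \right)} + 56 = 4 \left(-8 + 4 \cdot 7^{4}\right) + 56 = 4 \left(-8 + 4 \cdot 2401\right) + 56 = 4 \left(-8 + 9604\right) + 56 = 4 \cdot 9596 + 56 = 38384 + 56 = 38440$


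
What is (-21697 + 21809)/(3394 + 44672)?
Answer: 56/24033 ≈ 0.0023301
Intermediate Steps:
(-21697 + 21809)/(3394 + 44672) = 112/48066 = 112*(1/48066) = 56/24033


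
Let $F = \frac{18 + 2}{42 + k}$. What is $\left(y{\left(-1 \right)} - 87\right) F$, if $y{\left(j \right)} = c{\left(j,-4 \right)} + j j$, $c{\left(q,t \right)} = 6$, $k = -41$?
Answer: $-1600$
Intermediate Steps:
$F = 20$ ($F = \frac{18 + 2}{42 - 41} = \frac{20}{1} = 20 \cdot 1 = 20$)
$y{\left(j \right)} = 6 + j^{2}$ ($y{\left(j \right)} = 6 + j j = 6 + j^{2}$)
$\left(y{\left(-1 \right)} - 87\right) F = \left(\left(6 + \left(-1\right)^{2}\right) - 87\right) 20 = \left(\left(6 + 1\right) - 87\right) 20 = \left(7 - 87\right) 20 = \left(-80\right) 20 = -1600$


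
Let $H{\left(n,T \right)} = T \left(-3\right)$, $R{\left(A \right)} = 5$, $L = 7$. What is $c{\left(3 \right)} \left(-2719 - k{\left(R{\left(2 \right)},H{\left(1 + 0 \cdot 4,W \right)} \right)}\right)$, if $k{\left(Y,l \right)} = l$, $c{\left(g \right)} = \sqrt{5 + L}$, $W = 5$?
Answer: $- 5408 \sqrt{3} \approx -9366.9$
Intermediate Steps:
$H{\left(n,T \right)} = - 3 T$
$c{\left(g \right)} = 2 \sqrt{3}$ ($c{\left(g \right)} = \sqrt{5 + 7} = \sqrt{12} = 2 \sqrt{3}$)
$c{\left(3 \right)} \left(-2719 - k{\left(R{\left(2 \right)},H{\left(1 + 0 \cdot 4,W \right)} \right)}\right) = 2 \sqrt{3} \left(-2719 - \left(-3\right) 5\right) = 2 \sqrt{3} \left(-2719 - -15\right) = 2 \sqrt{3} \left(-2719 + 15\right) = 2 \sqrt{3} \left(-2704\right) = - 5408 \sqrt{3}$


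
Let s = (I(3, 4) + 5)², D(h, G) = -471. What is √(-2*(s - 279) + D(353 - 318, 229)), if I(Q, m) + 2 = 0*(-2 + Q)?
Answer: √69 ≈ 8.3066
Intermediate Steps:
I(Q, m) = -2 (I(Q, m) = -2 + 0*(-2 + Q) = -2 + 0 = -2)
s = 9 (s = (-2 + 5)² = 3² = 9)
√(-2*(s - 279) + D(353 - 318, 229)) = √(-2*(9 - 279) - 471) = √(-2*(-270) - 471) = √(540 - 471) = √69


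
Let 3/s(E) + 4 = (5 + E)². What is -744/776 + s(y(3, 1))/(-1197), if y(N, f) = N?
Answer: -2226517/2322180 ≈ -0.95881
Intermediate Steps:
s(E) = 3/(-4 + (5 + E)²)
-744/776 + s(y(3, 1))/(-1197) = -744/776 + (3/(-4 + (5 + 3)²))/(-1197) = -744*1/776 + (3/(-4 + 8²))*(-1/1197) = -93/97 + (3/(-4 + 64))*(-1/1197) = -93/97 + (3/60)*(-1/1197) = -93/97 + (3*(1/60))*(-1/1197) = -93/97 + (1/20)*(-1/1197) = -93/97 - 1/23940 = -2226517/2322180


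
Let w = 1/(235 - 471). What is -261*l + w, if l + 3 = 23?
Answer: -1231921/236 ≈ -5220.0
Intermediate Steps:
l = 20 (l = -3 + 23 = 20)
w = -1/236 (w = 1/(-236) = -1/236 ≈ -0.0042373)
-261*l + w = -261*20 - 1/236 = -5220 - 1/236 = -1231921/236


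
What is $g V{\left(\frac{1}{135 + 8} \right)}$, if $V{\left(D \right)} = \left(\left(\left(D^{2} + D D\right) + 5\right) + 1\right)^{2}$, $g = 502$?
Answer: $\frac{7557262824832}{418161601} \approx 18073.0$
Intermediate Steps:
$V{\left(D \right)} = \left(6 + 2 D^{2}\right)^{2}$ ($V{\left(D \right)} = \left(\left(\left(D^{2} + D^{2}\right) + 5\right) + 1\right)^{2} = \left(\left(2 D^{2} + 5\right) + 1\right)^{2} = \left(\left(5 + 2 D^{2}\right) + 1\right)^{2} = \left(6 + 2 D^{2}\right)^{2}$)
$g V{\left(\frac{1}{135 + 8} \right)} = 502 \cdot 4 \left(3 + \left(\frac{1}{135 + 8}\right)^{2}\right)^{2} = 502 \cdot 4 \left(3 + \left(\frac{1}{143}\right)^{2}\right)^{2} = 502 \cdot 4 \left(3 + \frac{1}{20449}\right)^{2} = 502 \cdot 4 \left(\frac{61348}{20449}\right)^{2} = 502 \cdot 4 \cdot \frac{3763577104}{418161601} = 502 \cdot \frac{15054308416}{418161601} = \frac{7557262824832}{418161601}$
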